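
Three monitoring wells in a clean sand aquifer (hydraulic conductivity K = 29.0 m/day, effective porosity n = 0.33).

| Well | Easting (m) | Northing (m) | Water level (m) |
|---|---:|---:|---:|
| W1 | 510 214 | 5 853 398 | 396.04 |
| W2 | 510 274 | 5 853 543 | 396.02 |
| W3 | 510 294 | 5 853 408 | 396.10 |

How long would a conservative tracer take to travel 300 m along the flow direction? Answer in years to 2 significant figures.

10.0 years

With h = a·x + b·y + c and W1 as origin, the differences give:
  60·a + 145·b = -0.02
  80·a + 10·b = +0.06
Eliminate b (×10 and ×145, subtract): -11000·a = -8.900 → a = ∂h/∂x = +0.0008091
Back-substitute: b = ∂h/∂y = -0.0004727.
|∇h| = √(0.0008091² + -0.0004727²) = 0.0009371
Seepage velocity v = K·i/n = 29.0 × 0.0009371 / 0.33 = 0.08235 m/day.
t = 300 / 0.08235 = 3643 days = 9.97 years.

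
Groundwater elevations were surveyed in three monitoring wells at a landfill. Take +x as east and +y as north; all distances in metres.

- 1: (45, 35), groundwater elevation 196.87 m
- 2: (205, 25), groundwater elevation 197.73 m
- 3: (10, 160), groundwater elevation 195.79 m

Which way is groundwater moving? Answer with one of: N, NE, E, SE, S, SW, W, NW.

Three-point gradient (reference 1): Δ to 2 = (160, -10, +0.86), Δ to 3 = (-35, 125, -1.08).
∂h/∂x = +0.004921, ∂h/∂y = -0.007262 (det = 19650).
Flow = −∇h = (-0.004921 east, +0.007262 north), which points northwest.

NW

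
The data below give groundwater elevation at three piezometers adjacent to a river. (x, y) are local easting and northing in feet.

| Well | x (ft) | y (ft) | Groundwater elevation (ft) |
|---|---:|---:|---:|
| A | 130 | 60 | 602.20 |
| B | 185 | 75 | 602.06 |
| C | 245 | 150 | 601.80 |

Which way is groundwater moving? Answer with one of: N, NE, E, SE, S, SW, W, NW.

NE

Taking A as reference: B−A = (55, 15, -0.14); C−A = (115, 90, -0.40).
Determinant of the coordinate differences = 55·90 − 115·15 = 3225.
∂h/∂x = [(-0.14)·90 − (-0.40)·15] / 3225 = -0.002047
∂h/∂y = [55·(-0.40) − 115·(-0.14)] / 3225 = -0.001829
Flow = −∇h = (+0.002047 east, +0.001829 north), which points northeast.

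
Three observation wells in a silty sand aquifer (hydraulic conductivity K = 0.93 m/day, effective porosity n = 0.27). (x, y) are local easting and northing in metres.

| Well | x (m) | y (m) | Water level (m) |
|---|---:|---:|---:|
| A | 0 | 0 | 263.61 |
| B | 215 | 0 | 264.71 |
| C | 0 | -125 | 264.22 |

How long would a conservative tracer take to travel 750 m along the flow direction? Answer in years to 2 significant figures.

∂h/∂x = (264.71 − 263.61) / (215 − 0) = +0.005116
∂h/∂y = (264.22 − 263.61) / (-125 − 0) = -0.004880
|∇h| = √(0.005116² + -0.004880²) = 0.00707
Seepage velocity v = K·i/n = 0.93 × 0.00707 / 0.27 = 0.02435 m/day.
t = 750 / 0.02435 = 3.08e+04 days = 84.3 years.

84 years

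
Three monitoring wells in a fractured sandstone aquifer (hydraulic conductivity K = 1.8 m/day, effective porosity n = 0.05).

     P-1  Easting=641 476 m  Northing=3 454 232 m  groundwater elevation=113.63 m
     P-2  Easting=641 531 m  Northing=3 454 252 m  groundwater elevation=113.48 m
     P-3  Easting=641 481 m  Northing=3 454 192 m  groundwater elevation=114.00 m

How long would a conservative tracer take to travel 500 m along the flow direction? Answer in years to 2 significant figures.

4.1 years

Differences from P-1: to P-2 (Δx, Δy, Δh) = (55, 20, -0.15); to P-3 = (5, -40, +0.37).
Determinant of the coordinate differences = 55·(-40) − 5·20 = -2300.
∂h/∂x = [(-0.15)·(-40) − (+0.37)·20] / -2300 = +0.0006087
∂h/∂y = [55·(+0.37) − 5·(-0.15)] / -2300 = -0.009174
|∇h| = √(0.0006087² + -0.009174²) = 0.009194
Seepage velocity v = K·i/n = 1.8 × 0.009194 / 0.05 = 0.331 m/day.
t = 500 / 0.331 = 1511 days = 4.14 years.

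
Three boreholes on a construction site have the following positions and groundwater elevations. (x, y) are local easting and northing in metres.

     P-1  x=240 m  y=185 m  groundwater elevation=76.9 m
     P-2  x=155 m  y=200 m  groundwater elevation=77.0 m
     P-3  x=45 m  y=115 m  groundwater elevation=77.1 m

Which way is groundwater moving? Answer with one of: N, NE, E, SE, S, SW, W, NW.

E

Differences from P-1: to P-2 (Δx, Δy, Δh) = (-85, 15, +0.1); to P-3 = (-195, -70, +0.2).
Determinant of the coordinate differences = (-85)·(-70) − (-195)·15 = 8875.
∂h/∂x = [(+0.1)·(-70) − (+0.2)·15] / 8875 = -0.001127
∂h/∂y = [(-85)·(+0.2) − (-195)·(+0.1)] / 8875 = +0.0002817
Flow = −∇h = (+0.001127 east, -0.0002817 north), which points east.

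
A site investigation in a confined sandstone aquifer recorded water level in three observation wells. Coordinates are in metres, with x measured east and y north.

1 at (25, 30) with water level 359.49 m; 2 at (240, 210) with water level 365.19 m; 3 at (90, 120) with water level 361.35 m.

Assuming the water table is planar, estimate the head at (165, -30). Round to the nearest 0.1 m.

Three-point gradient (reference 1): Δ to 2 = (215, 180, +5.70), Δ to 3 = (65, 90, +1.86).
∂h/∂x = +0.02329, ∂h/∂y = +0.003843 (det = 7650).
h(165, -30) = 359.49 + (+0.02329)·(140) + (+0.003843)·(-60) = 359.49 +3.261 -0.231 = 362.521 m.

362.5 m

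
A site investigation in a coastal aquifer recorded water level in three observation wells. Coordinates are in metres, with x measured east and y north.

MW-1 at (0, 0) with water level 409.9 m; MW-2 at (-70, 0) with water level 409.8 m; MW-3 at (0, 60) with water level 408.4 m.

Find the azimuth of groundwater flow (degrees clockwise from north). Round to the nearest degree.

∂h/∂x = (409.8 − 409.9) / (-70 − 0) = +0.001429
∂h/∂y = (408.4 − 409.9) / (60 − 0) = -0.02500
Flow direction (−∇h) has components (-0.001429 E, +0.02500 N).
Azimuth = atan2(E, N) = atan2(-0.001429, +0.02500) = 356.7° ≈ 357°.

357°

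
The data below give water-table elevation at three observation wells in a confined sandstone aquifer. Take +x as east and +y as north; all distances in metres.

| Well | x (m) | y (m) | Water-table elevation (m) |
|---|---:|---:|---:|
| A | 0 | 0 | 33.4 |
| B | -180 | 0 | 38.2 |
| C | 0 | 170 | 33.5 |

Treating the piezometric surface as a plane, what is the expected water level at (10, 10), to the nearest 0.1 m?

33.1 m

∂h/∂x = (38.2 − 33.4) / (-180 − 0) = -0.02667
∂h/∂y = (33.5 − 33.4) / (170 − 0) = +0.0005882
h(10, 10) = 33.4 + (-0.02667)·(10) + (+0.0005882)·(10) = 33.4 -0.267 +0.006 = 33.139 m.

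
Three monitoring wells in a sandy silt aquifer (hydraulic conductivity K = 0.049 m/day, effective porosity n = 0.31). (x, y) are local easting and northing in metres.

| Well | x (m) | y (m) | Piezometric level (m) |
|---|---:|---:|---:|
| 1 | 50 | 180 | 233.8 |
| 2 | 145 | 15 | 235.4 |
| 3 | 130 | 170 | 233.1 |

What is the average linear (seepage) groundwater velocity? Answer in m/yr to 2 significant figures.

With h = a·x + b·y + c and 1 as origin, the differences give:
  95·a + (-165)·b = +1.6
  80·a + (-10)·b = -0.7
Eliminate b (×(-10) and ×(-165), subtract): 12250·a = -131.50 → a = ∂h/∂x = -0.01073
Back-substitute: b = ∂h/∂y = -0.01588.
|∇h| = √(-0.01073² + -0.01588²) = 0.01917
Seepage velocity v = K·i/n = 0.049 × 0.01917 / 0.31 = 0.00303 m/day = 1.107 m/yr.

1.1 m/yr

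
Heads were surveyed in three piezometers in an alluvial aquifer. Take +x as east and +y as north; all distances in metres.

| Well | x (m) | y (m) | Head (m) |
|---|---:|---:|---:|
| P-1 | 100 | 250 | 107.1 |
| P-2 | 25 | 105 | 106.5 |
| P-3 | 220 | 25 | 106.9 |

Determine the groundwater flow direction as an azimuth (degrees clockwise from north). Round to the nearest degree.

With h = a·x + b·y + c and P-1 as origin, the differences give:
  (-75)·a + (-145)·b = -0.6
  120·a + (-225)·b = -0.2
Eliminate b (×(-225) and ×(-145), subtract): 34275·a = 106.00 → a = ∂h/∂x = +0.003093
Back-substitute: b = ∂h/∂y = +0.002538.
Flow direction (−∇h) has components (-0.003093 E, -0.002538 N).
Azimuth = atan2(E, N) = atan2(-0.003093, -0.002538) = 230.6° ≈ 231°.

231°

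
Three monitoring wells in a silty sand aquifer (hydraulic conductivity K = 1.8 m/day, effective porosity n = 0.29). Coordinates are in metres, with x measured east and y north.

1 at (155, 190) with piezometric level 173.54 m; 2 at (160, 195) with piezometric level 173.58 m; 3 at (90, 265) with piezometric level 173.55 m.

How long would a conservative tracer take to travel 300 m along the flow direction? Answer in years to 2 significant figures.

Three-point gradient (reference 1): Δ to 2 = (5, 5, +0.04), Δ to 3 = (-65, 75, +0.01).
∂h/∂x = +0.004214, ∂h/∂y = +0.003786 (det = 700).
|∇h| = √(0.004214² + 0.003786²) = 0.005665
Seepage velocity v = K·i/n = 1.8 × 0.005665 / 0.29 = 0.03516 m/day.
t = 300 / 0.03516 = 8532 days = 23.4 years.

23 years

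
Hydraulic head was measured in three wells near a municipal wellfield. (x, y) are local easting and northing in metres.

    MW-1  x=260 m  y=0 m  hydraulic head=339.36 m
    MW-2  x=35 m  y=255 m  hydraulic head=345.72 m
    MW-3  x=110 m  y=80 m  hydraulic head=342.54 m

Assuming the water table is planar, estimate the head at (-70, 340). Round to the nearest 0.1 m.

348.3 m

Taking MW-1 as reference: MW-2−MW-1 = (-225, 255, +6.36); MW-3−MW-1 = (-150, 80, +3.18).
Determinant of the coordinate differences = (-225)·80 − (-150)·255 = 20250.
∂h/∂x = [(+6.36)·80 − (+3.18)·255] / 20250 = -0.01492
∂h/∂y = [(-225)·(+3.18) − (-150)·(+6.36)] / 20250 = +0.01178
h(-70, 340) = 339.36 + (-0.01492)·(-330) + (+0.01178)·(340) = 339.36 +4.923 +4.004 = 348.288 m.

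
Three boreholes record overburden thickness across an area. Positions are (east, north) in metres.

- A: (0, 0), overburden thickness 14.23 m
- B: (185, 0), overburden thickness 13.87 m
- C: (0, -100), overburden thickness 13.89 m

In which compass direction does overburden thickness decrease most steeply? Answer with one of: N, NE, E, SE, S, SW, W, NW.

∂d/∂x = (13.87 − 14.23) / (185 − 0) = -0.001946
∂d/∂y = (13.89 − 14.23) / (-100 − 0) = +0.003400
Steepest decrease is along −∇f = (+0.001946 E, -0.003400 N) → southeast.

SE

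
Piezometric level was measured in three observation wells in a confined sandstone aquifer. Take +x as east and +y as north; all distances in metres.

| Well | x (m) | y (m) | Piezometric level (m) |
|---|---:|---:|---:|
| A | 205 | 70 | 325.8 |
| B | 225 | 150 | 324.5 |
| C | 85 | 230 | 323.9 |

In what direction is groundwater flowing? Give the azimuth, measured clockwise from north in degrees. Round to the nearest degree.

016°

Three-point gradient (reference A): Δ to B = (20, 80, -1.3), Δ to C = (-120, 160, -1.9).
∂h/∂x = -0.004375, ∂h/∂y = -0.01516 (det = 12800).
Flow direction (−∇h) has components (+0.004375 E, +0.01516 N).
Azimuth = atan2(E, N) = atan2(+0.004375, +0.01516) = 16.1° ≈ 016°.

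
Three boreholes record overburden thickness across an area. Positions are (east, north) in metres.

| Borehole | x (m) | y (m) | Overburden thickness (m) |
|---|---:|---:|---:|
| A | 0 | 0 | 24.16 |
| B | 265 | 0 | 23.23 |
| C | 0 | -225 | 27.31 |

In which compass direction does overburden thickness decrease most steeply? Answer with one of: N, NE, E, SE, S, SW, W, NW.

N

∂d/∂x = (23.23 − 24.16) / (265 − 0) = -0.003509
∂d/∂y = (27.31 − 24.16) / (-225 − 0) = -0.01400
Steepest decrease is along −∇f = (+0.003509 E, +0.01400 N) → north.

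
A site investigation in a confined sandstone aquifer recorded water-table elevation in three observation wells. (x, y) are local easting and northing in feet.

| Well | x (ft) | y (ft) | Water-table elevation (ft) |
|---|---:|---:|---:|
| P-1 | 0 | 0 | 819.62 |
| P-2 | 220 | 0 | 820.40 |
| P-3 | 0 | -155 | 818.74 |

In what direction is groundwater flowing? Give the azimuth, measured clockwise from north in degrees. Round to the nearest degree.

∂h/∂x = (820.40 − 819.62) / (220 − 0) = +0.003545
∂h/∂y = (818.74 − 819.62) / (-155 − 0) = +0.005677
Flow direction (−∇h) has components (-0.003545 E, -0.005677 N).
Azimuth = atan2(E, N) = atan2(-0.003545, -0.005677) = 212.0° ≈ 212°.

212°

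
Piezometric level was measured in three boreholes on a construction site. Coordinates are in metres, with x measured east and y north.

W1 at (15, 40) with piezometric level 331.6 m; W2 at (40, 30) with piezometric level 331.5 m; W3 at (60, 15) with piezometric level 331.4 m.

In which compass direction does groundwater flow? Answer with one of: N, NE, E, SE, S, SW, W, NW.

With h = a·x + b·y + c and W1 as origin, the differences give:
  25·a + (-10)·b = -0.1
  45·a + (-25)·b = -0.2
Eliminate b (×(-25) and ×(-10), subtract): -175·a = 0.50 → a = ∂h/∂x = -0.002857
Back-substitute: b = ∂h/∂y = +0.002857.
Flow = −∇h = (+0.002857 east, -0.002857 north), which points southeast.

SE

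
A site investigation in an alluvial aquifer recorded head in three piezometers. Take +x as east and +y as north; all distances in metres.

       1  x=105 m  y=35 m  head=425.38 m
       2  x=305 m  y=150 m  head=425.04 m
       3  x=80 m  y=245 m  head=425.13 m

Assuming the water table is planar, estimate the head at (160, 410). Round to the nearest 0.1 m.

424.8 m

Differences from 1: to 2 (Δx, Δy, Δh) = (200, 115, -0.34); to 3 = (-25, 210, -0.25).
Solve a·Δx + b·Δy = Δh: det = 200·210 − (-25)·115 = 44875.
∂h/∂x = [(-0.34)·210 − (-0.25)·115] / 44875 = -0.0009504
∂h/∂y = [200·(-0.25) − (-25)·(-0.34)] / 44875 = -0.001304
h(160, 410) = 425.38 + (-0.0009504)·(55) + (-0.001304)·(375) = 425.38 -0.052 -0.489 = 424.839 m.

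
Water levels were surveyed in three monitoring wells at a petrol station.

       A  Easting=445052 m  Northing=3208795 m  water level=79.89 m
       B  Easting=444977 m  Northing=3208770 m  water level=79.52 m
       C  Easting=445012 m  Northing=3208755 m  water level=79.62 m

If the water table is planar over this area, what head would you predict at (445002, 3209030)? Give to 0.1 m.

Taking A as reference: B−A = (-75, -25, -0.37); C−A = (-40, -40, -0.27).
Solve a·Δx + b·Δy = Δh: det = (-75)·(-40) − (-40)·(-25) = 2000.
∂h/∂x = [(-0.37)·(-40) − (-0.27)·(-25)] / 2000 = +0.004025
∂h/∂y = [(-75)·(-0.27) − (-40)·(-0.37)] / 2000 = +0.002725
h(445002, 3209030) = 79.89 + (+0.004025)·(-50) + (+0.002725)·(235) = 79.89 -0.201 +0.640 = 80.329 m.

80.3 m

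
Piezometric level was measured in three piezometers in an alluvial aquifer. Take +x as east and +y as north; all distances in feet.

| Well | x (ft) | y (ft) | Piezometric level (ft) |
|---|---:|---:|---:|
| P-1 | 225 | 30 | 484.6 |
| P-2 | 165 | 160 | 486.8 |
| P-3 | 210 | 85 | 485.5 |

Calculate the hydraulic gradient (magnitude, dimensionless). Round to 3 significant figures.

0.0158

With h = a·x + b·y + c and P-1 as origin, the differences give:
  (-60)·a + 130·b = +2.2
  (-15)·a + 55·b = +0.9
Eliminate b (×55 and ×130, subtract): -1350·a = 4.00 → a = ∂h/∂x = -0.002963
Back-substitute: b = ∂h/∂y = +0.01556.
|∇h| = √(-0.002963² + 0.01556²) = 0.01584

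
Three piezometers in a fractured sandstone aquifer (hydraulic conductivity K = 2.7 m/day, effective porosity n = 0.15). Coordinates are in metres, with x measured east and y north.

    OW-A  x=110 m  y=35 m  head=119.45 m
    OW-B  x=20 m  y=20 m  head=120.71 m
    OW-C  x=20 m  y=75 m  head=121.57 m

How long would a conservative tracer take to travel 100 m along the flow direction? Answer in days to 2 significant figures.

Three-point gradient (reference OW-A): Δ to OW-B = (-90, -15, +1.26), Δ to OW-C = (-90, 40, +2.12).
∂h/∂x = -0.01661, ∂h/∂y = +0.01564 (det = -4950).
|∇h| = √(-0.01661² + 0.01564²) = 0.02281
Seepage velocity v = K·i/n = 2.7 × 0.02281 / 0.15 = 0.4106 m/day.
t = 100 / 0.4106 = 243.5 days.

240 days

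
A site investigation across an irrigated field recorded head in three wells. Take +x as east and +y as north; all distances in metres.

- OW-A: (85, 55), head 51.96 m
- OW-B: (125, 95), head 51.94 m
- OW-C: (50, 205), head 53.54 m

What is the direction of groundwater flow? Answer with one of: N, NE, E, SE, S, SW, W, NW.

With h = a·x + b·y + c and OW-A as origin, the differences give:
  40·a + 40·b = -0.02
  (-35)·a + 150·b = +1.58
Eliminate b (×150 and ×40, subtract): 7400·a = -66.200 → a = ∂h/∂x = -0.008946
Back-substitute: b = ∂h/∂y = +0.008446.
Flow = −∇h = (+0.008946 east, -0.008446 north), which points southeast.

SE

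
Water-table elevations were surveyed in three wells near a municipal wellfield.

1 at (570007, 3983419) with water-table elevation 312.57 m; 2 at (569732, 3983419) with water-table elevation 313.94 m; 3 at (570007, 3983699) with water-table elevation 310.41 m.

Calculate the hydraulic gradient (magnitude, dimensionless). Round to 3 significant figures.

0.00918

∂h/∂x = (313.94 − 312.57) / (569732 − 570007) = -0.004982
∂h/∂y = (310.41 − 312.57) / (3983699 − 3983419) = -0.007714
|∇h| = √(-0.004982² + -0.007714²) = 0.009183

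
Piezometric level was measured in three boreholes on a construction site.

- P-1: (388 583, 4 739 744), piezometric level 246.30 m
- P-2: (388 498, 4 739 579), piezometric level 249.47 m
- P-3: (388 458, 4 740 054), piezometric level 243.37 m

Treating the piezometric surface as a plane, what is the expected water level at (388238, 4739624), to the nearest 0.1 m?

251.6 m

Three-point gradient (reference P-1): Δ to P-2 = (-85, -165, +3.17), Δ to P-3 = (-125, 310, -2.93).
∂h/∂x = -0.01063, ∂h/∂y = -0.01374 (det = -46975).
h(388238, 4739624) = 246.30 + (-0.01063)·(-345) + (-0.01374)·(-120) = 246.30 +3.667 +1.648 = 251.615 m.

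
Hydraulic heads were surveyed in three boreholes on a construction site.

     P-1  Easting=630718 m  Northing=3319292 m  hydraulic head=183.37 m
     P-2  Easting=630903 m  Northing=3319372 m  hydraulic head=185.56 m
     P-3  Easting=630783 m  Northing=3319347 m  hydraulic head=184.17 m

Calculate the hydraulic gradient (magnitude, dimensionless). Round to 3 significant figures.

Differences from P-1: to P-2 (Δx, Δy, Δh) = (185, 80, +2.19); to P-3 = (65, 55, +0.80).
Solve a·Δx + b·Δy = Δh: det = 185·55 − 65·80 = 4975.
∂h/∂x = [(+2.19)·55 − (+0.80)·80] / 4975 = +0.01135
∂h/∂y = [185·(+0.80) − 65·(+2.19)] / 4975 = +0.001136
|∇h| = √(0.01135² + 0.001136²) = 0.01141

0.0114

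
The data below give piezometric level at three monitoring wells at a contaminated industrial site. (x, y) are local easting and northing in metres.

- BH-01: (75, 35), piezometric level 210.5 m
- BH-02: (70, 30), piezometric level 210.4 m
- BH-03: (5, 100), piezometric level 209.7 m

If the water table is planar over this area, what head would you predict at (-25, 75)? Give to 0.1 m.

With h = a·x + b·y + c and BH-01 as origin, the differences give:
  (-5)·a + (-5)·b = -0.1
  (-70)·a + 65·b = -0.8
Eliminate b (×65 and ×(-5), subtract): -675·a = -10.50 → a = ∂h/∂x = +0.01556
Back-substitute: b = ∂h/∂y = +0.004444.
h(-25, 75) = 210.5 + (+0.01556)·(-100) + (+0.004444)·(40) = 210.5 -1.556 +0.178 = 209.122 m.

209.1 m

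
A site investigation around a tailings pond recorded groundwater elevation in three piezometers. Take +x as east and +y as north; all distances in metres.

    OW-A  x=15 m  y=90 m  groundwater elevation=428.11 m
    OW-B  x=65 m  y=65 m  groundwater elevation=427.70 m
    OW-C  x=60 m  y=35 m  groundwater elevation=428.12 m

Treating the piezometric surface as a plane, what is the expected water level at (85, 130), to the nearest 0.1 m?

426.7 m

Differences from OW-A: to OW-B (Δx, Δy, Δh) = (50, -25, -0.41); to OW-C = (45, -55, +0.01).
Determinant of the coordinate differences = 50·(-55) − 45·(-25) = -1625.
∂h/∂x = [(-0.41)·(-55) − (+0.01)·(-25)] / -1625 = -0.01403
∂h/∂y = [50·(+0.01) − 45·(-0.41)] / -1625 = -0.01166
h(85, 130) = 428.11 + (-0.01403)·(70) + (-0.01166)·(40) = 428.11 -0.982 -0.466 = 426.661 m.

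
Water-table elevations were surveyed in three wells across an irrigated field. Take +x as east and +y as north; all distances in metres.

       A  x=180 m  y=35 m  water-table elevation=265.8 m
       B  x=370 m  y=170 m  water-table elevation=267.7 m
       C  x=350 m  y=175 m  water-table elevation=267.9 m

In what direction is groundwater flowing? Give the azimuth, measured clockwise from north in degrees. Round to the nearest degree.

167°

Taking A as reference: B−A = (190, 135, +1.9); C−A = (170, 140, +2.1).
Solve a·Δx + b·Δy = Δh: det = 190·140 − 170·135 = 3650.
∂h/∂x = [(+1.9)·140 − (+2.1)·135] / 3650 = -0.004795
∂h/∂y = [190·(+2.1) − 170·(+1.9)] / 3650 = +0.02082
Flow direction (−∇h) has components (+0.004795 E, -0.02082 N).
Azimuth = atan2(E, N) = atan2(+0.004795, -0.02082) = 167.0° ≈ 167°.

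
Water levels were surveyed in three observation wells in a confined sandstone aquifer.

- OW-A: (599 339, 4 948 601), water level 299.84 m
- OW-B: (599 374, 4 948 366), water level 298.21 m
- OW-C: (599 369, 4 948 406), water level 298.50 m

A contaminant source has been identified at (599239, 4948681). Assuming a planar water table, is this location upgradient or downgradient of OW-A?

With h = a·x + b·y + c and OW-A as origin, the differences give:
  35·a + (-235)·b = -1.63
  30·a + (-195)·b = -1.34
Eliminate b (×(-195) and ×(-235), subtract): 225·a = 2.950 → a = ∂h/∂x = +0.01311
Back-substitute: b = ∂h/∂y = +0.008889.
Head at (599239, 4948681) = 299.84 + (+0.01311)·(-100) + (+0.008889)·(80) = 299.24 m.
That is lower than the 299.84 m at OW-A, so the point is downgradient.

downgradient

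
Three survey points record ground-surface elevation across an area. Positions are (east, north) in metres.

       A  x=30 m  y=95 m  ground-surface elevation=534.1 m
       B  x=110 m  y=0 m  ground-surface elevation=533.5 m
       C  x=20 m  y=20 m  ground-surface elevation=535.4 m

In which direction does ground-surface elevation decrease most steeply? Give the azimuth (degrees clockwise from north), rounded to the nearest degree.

Taking A as reference: B−A = (80, -95, -0.6); C−A = (-10, -75, +1.3).
Solve a·Δx + b·Δy = Δz: det = 80·(-75) − (-10)·(-95) = -6950.
∂z/∂x = [(-0.6)·(-75) − (+1.3)·(-95)] / -6950 = -0.02424
∂z/∂y = [80·(+1.3) − (-10)·(-0.6)] / -6950 = -0.01410
Steepest decrease is along −∇f: components (+0.02424 E, +0.01410 N).
Azimuth = atan2(+0.02424, +0.01410) = 59.8° ≈ 060°.

060°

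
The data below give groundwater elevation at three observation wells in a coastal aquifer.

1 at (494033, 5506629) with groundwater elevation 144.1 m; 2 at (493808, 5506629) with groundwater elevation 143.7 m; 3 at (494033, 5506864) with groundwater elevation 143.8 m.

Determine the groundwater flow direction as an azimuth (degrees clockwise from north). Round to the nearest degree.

306°

∂h/∂x = (143.7 − 144.1) / (493808 − 494033) = +0.001778
∂h/∂y = (143.8 − 144.1) / (5506864 − 5506629) = -0.001277
Flow direction (−∇h) has components (-0.001778 E, +0.001277 N).
Azimuth = atan2(E, N) = atan2(-0.001778, +0.001277) = 305.7° ≈ 306°.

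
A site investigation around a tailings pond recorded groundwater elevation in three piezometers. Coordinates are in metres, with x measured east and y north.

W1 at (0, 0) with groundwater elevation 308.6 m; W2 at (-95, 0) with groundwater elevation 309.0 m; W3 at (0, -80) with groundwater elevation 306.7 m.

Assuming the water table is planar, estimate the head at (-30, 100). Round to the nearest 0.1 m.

∂h/∂x = (309.0 − 308.6) / (-95 − 0) = -0.004211
∂h/∂y = (306.7 − 308.6) / (-80 − 0) = +0.02375
h(-30, 100) = 308.6 + (-0.004211)·(-30) + (+0.02375)·(100) = 308.6 +0.126 +2.375 = 311.101 m.

311.1 m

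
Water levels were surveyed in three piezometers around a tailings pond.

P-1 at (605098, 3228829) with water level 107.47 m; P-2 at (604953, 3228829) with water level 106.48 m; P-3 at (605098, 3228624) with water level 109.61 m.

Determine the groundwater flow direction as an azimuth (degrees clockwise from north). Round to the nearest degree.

327°

∂h/∂x = (106.48 − 107.47) / (604953 − 605098) = +0.006828
∂h/∂y = (109.61 − 107.47) / (3228624 − 3228829) = -0.01044
Flow direction (−∇h) has components (-0.006828 E, +0.01044 N).
Azimuth = atan2(E, N) = atan2(-0.006828, +0.01044) = 326.8° ≈ 327°.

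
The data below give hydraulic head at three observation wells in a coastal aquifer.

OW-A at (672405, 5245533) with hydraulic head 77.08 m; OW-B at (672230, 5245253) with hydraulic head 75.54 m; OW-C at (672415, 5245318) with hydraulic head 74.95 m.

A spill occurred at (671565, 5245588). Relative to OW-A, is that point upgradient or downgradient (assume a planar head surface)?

upgradient

Differences from OW-A: to OW-B (Δx, Δy, Δh) = (-175, -280, -1.54); to OW-C = (10, -215, -2.13).
Solve a·Δx + b·Δy = Δh: det = (-175)·(-215) − 10·(-280) = 40425.
∂h/∂x = [(-1.54)·(-215) − (-2.13)·(-280)] / 40425 = -0.006563
∂h/∂y = [(-175)·(-2.13) − 10·(-1.54)] / 40425 = +0.009602
Head at (671565, 5245588) = 77.08 + (-0.006563)·(-840) + (+0.009602)·(55) = 83.12 m.
That is higher than the 77.08 m at OW-A, so the point is upgradient.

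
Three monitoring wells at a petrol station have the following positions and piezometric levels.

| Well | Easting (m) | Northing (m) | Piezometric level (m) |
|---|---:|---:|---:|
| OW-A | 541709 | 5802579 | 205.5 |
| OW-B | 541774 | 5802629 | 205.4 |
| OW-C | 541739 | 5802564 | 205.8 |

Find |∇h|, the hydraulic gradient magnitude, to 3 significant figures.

Three-point gradient (reference OW-A): Δ to OW-B = (65, 50, -0.1), Δ to OW-C = (30, -15, +0.3).
∂h/∂x = +0.005455, ∂h/∂y = -0.009091 (det = -2475).
|∇h| = √(0.005455² + -0.009091²) = 0.0106

0.0106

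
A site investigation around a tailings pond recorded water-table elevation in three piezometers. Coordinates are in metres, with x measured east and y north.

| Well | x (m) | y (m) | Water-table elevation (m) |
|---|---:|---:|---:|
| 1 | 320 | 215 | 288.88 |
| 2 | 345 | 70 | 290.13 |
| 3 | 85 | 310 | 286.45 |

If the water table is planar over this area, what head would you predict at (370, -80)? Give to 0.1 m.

Taking 1 as reference: 2−1 = (25, -145, +1.25); 3−1 = (-235, 95, -2.43).
Determinant of the coordinate differences = 25·95 − (-235)·(-145) = -31700.
∂h/∂x = [(+1.25)·95 − (-2.43)·(-145)] / -31700 = +0.007369
∂h/∂y = [25·(-2.43) − (-235)·(+1.25)] / -31700 = -0.007350
h(370, -80) = 288.88 + (+0.007369)·(50) + (-0.007350)·(-295) = 288.88 +0.368 +2.168 = 291.417 m.

291.4 m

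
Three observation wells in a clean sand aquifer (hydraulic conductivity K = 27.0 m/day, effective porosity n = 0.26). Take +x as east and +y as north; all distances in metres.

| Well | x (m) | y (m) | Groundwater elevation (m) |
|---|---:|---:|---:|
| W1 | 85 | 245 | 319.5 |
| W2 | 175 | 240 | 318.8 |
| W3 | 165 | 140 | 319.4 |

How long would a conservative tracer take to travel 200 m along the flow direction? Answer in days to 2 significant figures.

200 days

With h = a·x + b·y + c and W1 as origin, the differences give:
  90·a + (-5)·b = -0.7
  80·a + (-105)·b = -0.1
Eliminate b (×(-105) and ×(-5), subtract): -9050·a = 73.00 → a = ∂h/∂x = -0.008066
Back-substitute: b = ∂h/∂y = -0.005193.
|∇h| = √(-0.008066² + -0.005193²) = 0.009593
Seepage velocity v = K·i/n = 27.0 × 0.009593 / 0.26 = 0.9962 m/day.
t = 200 / 0.9962 = 200.8 days.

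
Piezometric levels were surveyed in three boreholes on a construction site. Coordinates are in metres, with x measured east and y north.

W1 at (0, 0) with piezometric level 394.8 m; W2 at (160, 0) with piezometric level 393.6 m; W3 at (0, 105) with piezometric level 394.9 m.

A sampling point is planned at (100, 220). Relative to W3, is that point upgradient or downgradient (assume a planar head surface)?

downgradient

∂h/∂x = (393.6 − 394.8) / (160 − 0) = -0.007500
∂h/∂y = (394.9 − 394.8) / (105 − 0) = +0.0009524
Head at (100, 220) = 394.8 + (-0.007500)·(100) + (+0.0009524)·(220) = 394.26 m.
That is lower than the 394.9 m at W3, so the point is downgradient.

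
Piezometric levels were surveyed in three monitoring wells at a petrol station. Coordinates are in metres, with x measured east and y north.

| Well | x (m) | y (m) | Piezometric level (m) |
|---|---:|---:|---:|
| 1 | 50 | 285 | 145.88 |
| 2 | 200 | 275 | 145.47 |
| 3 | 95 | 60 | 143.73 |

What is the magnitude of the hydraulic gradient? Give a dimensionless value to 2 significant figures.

0.0094

Taking 1 as reference: 2−1 = (150, -10, -0.41); 3−1 = (45, -225, -2.15).
Determinant of the coordinate differences = 150·(-225) − 45·(-10) = -33300.
∂h/∂x = [(-0.41)·(-225) − (-2.15)·(-10)] / -33300 = -0.002125
∂h/∂y = [150·(-2.15) − 45·(-0.41)] / -33300 = +0.009131
|∇h| = √(-0.002125² + 0.009131²) = 0.009375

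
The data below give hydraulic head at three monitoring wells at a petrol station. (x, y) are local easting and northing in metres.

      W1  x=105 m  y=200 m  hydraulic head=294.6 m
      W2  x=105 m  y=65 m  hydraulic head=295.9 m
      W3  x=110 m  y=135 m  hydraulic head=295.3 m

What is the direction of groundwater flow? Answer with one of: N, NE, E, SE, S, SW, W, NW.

NW

With h = a·x + b·y + c and W1 as origin, the differences give:
  0·a + (-135)·b = +1.3
  5·a + (-65)·b = +0.7
Eliminate b (×(-65) and ×(-135), subtract): 675·a = 10.00 → a = ∂h/∂x = +0.01481
Back-substitute: b = ∂h/∂y = -0.009630.
Flow = −∇h = (-0.01481 east, +0.009630 north), which points northwest.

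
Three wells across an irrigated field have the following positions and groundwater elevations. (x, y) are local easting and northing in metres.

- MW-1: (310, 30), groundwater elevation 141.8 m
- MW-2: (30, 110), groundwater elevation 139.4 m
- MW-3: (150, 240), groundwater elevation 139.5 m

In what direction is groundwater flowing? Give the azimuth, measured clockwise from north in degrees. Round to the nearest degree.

309°

With h = a·x + b·y + c and MW-1 as origin, the differences give:
  (-280)·a + 80·b = -2.4
  (-160)·a + 210·b = -2.3
Eliminate b (×210 and ×80, subtract): -46000·a = -320.00 → a = ∂h/∂x = +0.006957
Back-substitute: b = ∂h/∂y = -0.005652.
Flow direction (−∇h) has components (-0.006957 E, +0.005652 N).
Azimuth = atan2(E, N) = atan2(-0.006957, +0.005652) = 309.1° ≈ 309°.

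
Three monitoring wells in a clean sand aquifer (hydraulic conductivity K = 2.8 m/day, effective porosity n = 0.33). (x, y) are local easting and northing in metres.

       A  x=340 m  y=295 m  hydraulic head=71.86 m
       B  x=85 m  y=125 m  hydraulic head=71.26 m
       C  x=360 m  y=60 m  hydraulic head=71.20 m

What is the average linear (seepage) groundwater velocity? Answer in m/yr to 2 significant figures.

With h = a·x + b·y + c and A as origin, the differences give:
  (-255)·a + (-170)·b = -0.60
  20·a + (-235)·b = -0.66
Eliminate b (×(-235) and ×(-170), subtract): 63325·a = 28.800 → a = ∂h/∂x = +0.0004548
Back-substitute: b = ∂h/∂y = +0.002847.
|∇h| = √(0.0004548² + 0.002847²) = 0.002883
Seepage velocity v = K·i/n = 2.8 × 0.002883 / 0.33 = 0.02446 m/day = 8.934 m/yr.

8.9 m/yr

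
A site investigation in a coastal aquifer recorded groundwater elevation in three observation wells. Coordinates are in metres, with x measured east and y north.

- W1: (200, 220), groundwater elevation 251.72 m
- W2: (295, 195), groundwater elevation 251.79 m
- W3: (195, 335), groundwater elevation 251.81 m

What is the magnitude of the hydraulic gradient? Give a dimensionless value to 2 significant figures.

0.0013

Differences from W1: to W2 (Δx, Δy, Δh) = (95, -25, +0.07); to W3 = (-5, 115, +0.09).
Solve a·Δx + b·Δy = Δh: det = 95·115 − (-5)·(-25) = 10800.
∂h/∂x = [(+0.07)·115 − (+0.09)·(-25)] / 10800 = +0.0009537
∂h/∂y = [95·(+0.09) − (-5)·(+0.07)] / 10800 = +0.0008241
|∇h| = √(0.0009537² + 0.0008241²) = 0.00126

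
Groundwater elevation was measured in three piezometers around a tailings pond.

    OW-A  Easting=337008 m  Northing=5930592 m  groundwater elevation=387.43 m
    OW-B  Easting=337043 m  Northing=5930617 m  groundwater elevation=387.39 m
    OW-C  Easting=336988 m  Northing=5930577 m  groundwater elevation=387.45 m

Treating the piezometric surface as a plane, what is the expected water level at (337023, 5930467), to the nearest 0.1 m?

386.9 m

With h = a·x + b·y + c and OW-A as origin, the differences give:
  35·a + 25·b = -0.04
  (-20)·a + (-15)·b = +0.02
Eliminate b (×(-15) and ×25, subtract): -25·a = 0.100 → a = ∂h/∂x = -0.004000
Back-substitute: b = ∂h/∂y = +0.004000.
h(337023, 5930467) = 387.43 + (-0.004000)·(15) + (+0.004000)·(-125) = 387.43 -0.060 -0.500 = 386.870 m.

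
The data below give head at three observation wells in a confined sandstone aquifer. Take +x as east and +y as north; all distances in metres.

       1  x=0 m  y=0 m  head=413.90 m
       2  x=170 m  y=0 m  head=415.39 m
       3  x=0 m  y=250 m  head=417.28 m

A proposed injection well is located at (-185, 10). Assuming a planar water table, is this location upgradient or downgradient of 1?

∂h/∂x = (415.39 − 413.90) / (170 − 0) = +0.008765
∂h/∂y = (417.28 − 413.90) / (250 − 0) = +0.01352
Head at (-185, 10) = 413.90 + (+0.008765)·(-185) + (+0.01352)·(10) = 412.41 m.
That is lower than the 413.90 m at 1, so the point is downgradient.

downgradient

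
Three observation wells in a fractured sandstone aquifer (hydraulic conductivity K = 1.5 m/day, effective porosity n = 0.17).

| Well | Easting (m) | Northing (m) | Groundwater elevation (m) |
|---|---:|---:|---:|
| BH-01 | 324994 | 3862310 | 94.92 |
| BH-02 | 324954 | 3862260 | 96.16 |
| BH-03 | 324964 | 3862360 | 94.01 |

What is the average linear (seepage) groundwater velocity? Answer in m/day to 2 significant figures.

Taking BH-01 as reference: BH-02−BH-01 = (-40, -50, +1.24); BH-03−BH-01 = (-30, 50, -0.91).
Determinant of the coordinate differences = (-40)·50 − (-30)·(-50) = -3500.
∂h/∂x = [(+1.24)·50 − (-0.91)·(-50)] / -3500 = -0.004714
∂h/∂y = [(-40)·(-0.91) − (-30)·(+1.24)] / -3500 = -0.02103
|∇h| = √(-0.004714² + -0.02103²) = 0.02155
Seepage velocity v = K·i/n = 1.5 × 0.02155 / 0.17 = 0.1901 m/day.

0.19 m/day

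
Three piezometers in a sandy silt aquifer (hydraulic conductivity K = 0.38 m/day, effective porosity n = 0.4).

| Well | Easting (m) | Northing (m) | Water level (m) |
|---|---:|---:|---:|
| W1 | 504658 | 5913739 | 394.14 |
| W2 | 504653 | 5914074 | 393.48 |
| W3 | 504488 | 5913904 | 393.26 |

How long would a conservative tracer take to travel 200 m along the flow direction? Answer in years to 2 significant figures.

150 years

Taking W1 as reference: W2−W1 = (-5, 335, -0.66); W3−W1 = (-170, 165, -0.88).
Solve a·Δx + b·Δy = Δh: det = (-5)·165 − (-170)·335 = 56125.
∂h/∂x = [(-0.66)·165 − (-0.88)·335] / 56125 = +0.003312
∂h/∂y = [(-5)·(-0.88) − (-170)·(-0.66)] / 56125 = -0.001921
|∇h| = √(0.003312² + -0.001921²) = 0.003829
Seepage velocity v = K·i/n = 0.38 × 0.003829 / 0.4 = 0.003638 m/day.
t = 200 / 0.003638 = 5.498e+04 days = 151 years.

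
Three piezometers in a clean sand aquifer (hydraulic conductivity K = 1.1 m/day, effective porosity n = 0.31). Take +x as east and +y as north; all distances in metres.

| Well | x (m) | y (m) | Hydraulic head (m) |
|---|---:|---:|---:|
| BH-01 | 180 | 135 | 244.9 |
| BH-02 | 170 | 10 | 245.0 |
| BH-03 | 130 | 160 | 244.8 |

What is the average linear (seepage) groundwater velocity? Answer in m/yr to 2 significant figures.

2.3 m/yr

Taking BH-01 as reference: BH-02−BH-01 = (-10, -125, +0.1); BH-03−BH-01 = (-50, 25, -0.1).
Solve a·Δx + b·Δy = Δh: det = (-10)·25 − (-50)·(-125) = -6500.
∂h/∂x = [(+0.1)·25 − (-0.1)·(-125)] / -6500 = +0.001538
∂h/∂y = [(-10)·(-0.1) − (-50)·(+0.1)] / -6500 = -0.0009231
|∇h| = √(0.001538² + -0.0009231²) = 0.001794
Seepage velocity v = K·i/n = 1.1 × 0.001794 / 0.31 = 0.006366 m/day = 2.325 m/yr.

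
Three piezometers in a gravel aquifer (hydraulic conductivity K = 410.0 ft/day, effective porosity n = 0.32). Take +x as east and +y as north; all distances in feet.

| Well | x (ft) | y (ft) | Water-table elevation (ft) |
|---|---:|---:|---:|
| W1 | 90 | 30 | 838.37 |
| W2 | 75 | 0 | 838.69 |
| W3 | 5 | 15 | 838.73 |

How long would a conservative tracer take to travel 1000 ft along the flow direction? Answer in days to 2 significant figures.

80 days

Taking W1 as reference: W2−W1 = (-15, -30, +0.32); W3−W1 = (-85, -15, +0.36).
Determinant of the coordinate differences = (-15)·(-15) − (-85)·(-30) = -2325.
∂h/∂x = [(+0.32)·(-15) − (+0.36)·(-30)] / -2325 = -0.002581
∂h/∂y = [(-15)·(+0.36) − (-85)·(+0.32)] / -2325 = -0.009376
|∇h| = √(-0.002581² + -0.009376²) = 0.009725
Seepage velocity v = K·i/n = 410.0 × 0.009725 / 0.32 = 12.46 ft/day.
t = 1000 / 12.46 = 80.26 days.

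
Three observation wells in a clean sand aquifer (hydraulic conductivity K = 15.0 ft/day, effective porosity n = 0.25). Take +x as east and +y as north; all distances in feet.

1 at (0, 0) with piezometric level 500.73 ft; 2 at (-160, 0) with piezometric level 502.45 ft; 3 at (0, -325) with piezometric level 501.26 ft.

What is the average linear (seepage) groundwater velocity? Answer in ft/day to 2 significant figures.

0.65 ft/day

∂h/∂x = (502.45 − 500.73) / (-160 − 0) = -0.01075
∂h/∂y = (501.26 − 500.73) / (-325 − 0) = -0.001631
|∇h| = √(-0.01075² + -0.001631²) = 0.01087
Seepage velocity v = K·i/n = 15.0 × 0.01087 / 0.25 = 0.6522 ft/day.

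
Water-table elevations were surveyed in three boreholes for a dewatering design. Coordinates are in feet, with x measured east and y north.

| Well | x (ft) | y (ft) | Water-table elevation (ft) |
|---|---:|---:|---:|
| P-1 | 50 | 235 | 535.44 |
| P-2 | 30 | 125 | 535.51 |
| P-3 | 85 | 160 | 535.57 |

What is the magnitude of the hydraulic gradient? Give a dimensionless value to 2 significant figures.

With h = a·x + b·y + c and P-1 as origin, the differences give:
  (-20)·a + (-110)·b = +0.07
  35·a + (-75)·b = +0.13
Eliminate b (×(-75) and ×(-110), subtract): 5350·a = 9.050 → a = ∂h/∂x = +0.001692
Back-substitute: b = ∂h/∂y = -0.0009439.
|∇h| = √(0.001692² + -0.0009439²) = 0.001937

0.0019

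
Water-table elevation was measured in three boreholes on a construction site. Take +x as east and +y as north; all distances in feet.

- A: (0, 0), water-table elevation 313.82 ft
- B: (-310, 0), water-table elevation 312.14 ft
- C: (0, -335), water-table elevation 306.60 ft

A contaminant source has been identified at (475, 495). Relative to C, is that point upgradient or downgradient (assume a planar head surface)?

∂h/∂x = (312.14 − 313.82) / (-310 − 0) = +0.005419
∂h/∂y = (306.60 − 313.82) / (-335 − 0) = +0.02155
Head at (475, 495) = 313.82 + (+0.005419)·(475) + (+0.02155)·(495) = 327.06 ft.
That is higher than the 306.60 ft at C, so the point is upgradient.

upgradient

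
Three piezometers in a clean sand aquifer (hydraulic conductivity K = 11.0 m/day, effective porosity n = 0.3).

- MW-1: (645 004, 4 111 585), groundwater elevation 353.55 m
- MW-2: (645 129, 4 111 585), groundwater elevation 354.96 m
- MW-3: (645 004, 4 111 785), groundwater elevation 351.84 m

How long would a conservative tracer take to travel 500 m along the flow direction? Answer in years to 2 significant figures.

∂h/∂x = (354.96 − 353.55) / (645129 − 645004) = +0.01128
∂h/∂y = (351.84 − 353.55) / (4111785 − 4111585) = -0.008550
|∇h| = √(0.01128² + -0.008550²) = 0.01415
Seepage velocity v = K·i/n = 11.0 × 0.01415 / 0.3 = 0.5188 m/day.
t = 500 / 0.5188 = 963.8 days = 2.64 years.

2.6 years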